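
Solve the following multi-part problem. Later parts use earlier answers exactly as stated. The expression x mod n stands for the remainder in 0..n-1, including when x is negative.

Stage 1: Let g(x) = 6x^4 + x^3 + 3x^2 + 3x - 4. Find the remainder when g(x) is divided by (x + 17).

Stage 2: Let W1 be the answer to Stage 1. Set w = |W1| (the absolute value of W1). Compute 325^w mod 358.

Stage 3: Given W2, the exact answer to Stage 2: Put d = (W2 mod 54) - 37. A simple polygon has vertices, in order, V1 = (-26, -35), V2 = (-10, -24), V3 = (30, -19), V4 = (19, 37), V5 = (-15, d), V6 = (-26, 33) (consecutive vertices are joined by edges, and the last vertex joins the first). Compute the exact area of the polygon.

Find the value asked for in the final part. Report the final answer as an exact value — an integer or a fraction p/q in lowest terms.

Stage 1: remainder = value at the root: 6*(-17)^4 + 1*(-17)^3 + 3*(-17)^2 + 3*(-17)^1 - 4 = (501126) + (-4913) + (867) + (-51) + (-4) = 497025; answer 497025
Stage 2: W1 = 497025; w = 497025; squarings mod 358: 325^1=325, 325^2=15, 325^4=225, 325^8=147, 325^16=129, 325^32=173, 325^64=215, 325^128=43, 325^256=59, 325^512=259, 325^1024=135, 325^2048=325, 325^4096=15, 325^8192=225, 325^16384=147, 325^32768=129, 325^65536=173, 325^131072=215, 325^262144=43; 325^497025 = 325^1 * 325^128 * 325^256 * 325^1024 * 325^4096 * 325^32768 * 325^65536 * 325^131072 * 325^262144 = 303 (mod 358); answer 303
Stage 3: W2 = 303; d = -4; cross terms: (-26*-24 - -10*-35)=274, (-10*-19 - 30*-24)=910, (30*37 - 19*-19)=1471, (19*-4 - -15*37)=479, (-15*33 - -26*-4)=-599, (-26*-35 - -26*33)=1768; twice the area = |4303| = 4303; area = 4303/2; answer 4303/2

4303/2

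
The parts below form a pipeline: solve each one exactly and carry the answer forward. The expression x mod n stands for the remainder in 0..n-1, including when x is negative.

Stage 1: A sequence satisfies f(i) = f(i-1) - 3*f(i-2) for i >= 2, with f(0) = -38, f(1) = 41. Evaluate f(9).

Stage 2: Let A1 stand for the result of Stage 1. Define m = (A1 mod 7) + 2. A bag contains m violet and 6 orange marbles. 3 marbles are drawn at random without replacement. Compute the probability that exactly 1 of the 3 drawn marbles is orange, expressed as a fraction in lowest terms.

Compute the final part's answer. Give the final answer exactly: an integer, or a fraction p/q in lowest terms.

9/22

Stage 1: f(2) = 1*(41) - 3*(-38) = 155; iterating: f(2)=155, f(3)=32, f(4)=-433, f(5)=-529, f(6)=770, f(7)=2357, f(8)=47, f(9)=-7024; answer -7024
Stage 2: A1 = -7024; m = 6; total draws C(12,3) = 220; favorable C(6,1)*C(6,2) = 90; P = 9/22; answer 9/22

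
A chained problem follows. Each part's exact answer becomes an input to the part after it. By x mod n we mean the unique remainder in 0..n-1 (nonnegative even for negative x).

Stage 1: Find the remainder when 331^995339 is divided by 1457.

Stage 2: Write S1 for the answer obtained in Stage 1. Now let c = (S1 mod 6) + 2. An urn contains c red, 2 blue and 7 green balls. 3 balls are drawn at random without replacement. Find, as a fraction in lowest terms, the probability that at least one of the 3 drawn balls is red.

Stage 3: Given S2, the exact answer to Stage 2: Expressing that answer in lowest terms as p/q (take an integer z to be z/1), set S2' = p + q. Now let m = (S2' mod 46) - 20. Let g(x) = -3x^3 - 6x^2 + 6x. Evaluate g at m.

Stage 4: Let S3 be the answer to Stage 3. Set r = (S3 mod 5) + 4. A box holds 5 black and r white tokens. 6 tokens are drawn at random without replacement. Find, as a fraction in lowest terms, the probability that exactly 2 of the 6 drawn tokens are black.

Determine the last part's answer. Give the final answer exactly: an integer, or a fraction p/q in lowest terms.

25/77

Stage 1: squarings mod 1457: 331^1=331, 331^2=286, 331^4=204, 331^8=820, 331^16=723, 331^32=1123, 331^64=824, 331^128=14, 331^256=196, 331^512=534, 331^1024=1041, 331^2048=1130, 331^4096=568, 331^8192=627, 331^16384=1196, 331^32768=1099, 331^65536=1405, 331^131072=1247, 331^262144=390, 331^524288=572; 331^995339 = 331^1 * 331^2 * 331^8 * 331^4096 * 331^8192 * 331^65536 * 331^131072 * 331^262144 * 331^524288 = 592 (mod 1457); answer 592
Stage 2: S1 = 592; c = 6; total draws C(15,3) = 455; complement C(9,3) = 84; favorable 455 - 84 = 371; P = 53/65; answer 53/65
Stage 3: S2 = 53/65; threaded value p + q = 118; m = 6; -3*(6)^3 - 6*(6)^2 + 6*(6)^1 = (-648) + (-216) + (36) = -828; answer -828
Stage 4: S3 = -828; r = 6; total draws C(11,6) = 462; favorable C(5,2)*C(6,4) = 150; P = 25/77; answer 25/77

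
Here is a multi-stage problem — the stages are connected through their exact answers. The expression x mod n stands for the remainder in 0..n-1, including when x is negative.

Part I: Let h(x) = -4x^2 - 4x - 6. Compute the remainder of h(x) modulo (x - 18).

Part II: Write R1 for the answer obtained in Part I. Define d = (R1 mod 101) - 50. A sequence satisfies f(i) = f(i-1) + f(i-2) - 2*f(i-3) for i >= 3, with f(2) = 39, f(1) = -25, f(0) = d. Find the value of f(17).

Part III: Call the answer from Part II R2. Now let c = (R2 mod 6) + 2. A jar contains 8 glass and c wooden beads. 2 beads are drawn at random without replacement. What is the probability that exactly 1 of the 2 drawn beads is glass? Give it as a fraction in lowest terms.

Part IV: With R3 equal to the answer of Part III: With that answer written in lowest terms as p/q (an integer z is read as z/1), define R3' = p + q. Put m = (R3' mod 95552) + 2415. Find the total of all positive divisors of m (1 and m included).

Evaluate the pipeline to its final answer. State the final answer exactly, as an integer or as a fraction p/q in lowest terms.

Part I: remainder = value at the root: -4*(18)^2 - 4*(18)^1 - 6 = (-1296) + (-72) + (-6) = -1374; answer -1374
Part II: R1 = -1374; d = -10; f(3) = 1*(39) + 1*(-25) - 2*(-10) = 34; iterating: f(3)=34, f(4)=123, f(5)=79, f(6)=134, f(7)=-33, f(8)=-57, f(9)=-358, f(10)=-349, f(11)=-593, f(12)=-226, f(13)=-121, f(14)=839, f(15)=1170, f(16)=2251, f(17)=1743; answer 1743
Part III: R2 = 1743; c = 5; total draws C(13,2) = 78; favorable C(8,1)*C(5,1) = 40; P = 20/39; answer 20/39
Part IV: R3 = 20/39; threaded value p + q = 59; m = 2474; 2474 = 2 * 1237; sigma = (1 + 2) * (1 + 1237) = 3 * 1238 = 3714; answer 3714

3714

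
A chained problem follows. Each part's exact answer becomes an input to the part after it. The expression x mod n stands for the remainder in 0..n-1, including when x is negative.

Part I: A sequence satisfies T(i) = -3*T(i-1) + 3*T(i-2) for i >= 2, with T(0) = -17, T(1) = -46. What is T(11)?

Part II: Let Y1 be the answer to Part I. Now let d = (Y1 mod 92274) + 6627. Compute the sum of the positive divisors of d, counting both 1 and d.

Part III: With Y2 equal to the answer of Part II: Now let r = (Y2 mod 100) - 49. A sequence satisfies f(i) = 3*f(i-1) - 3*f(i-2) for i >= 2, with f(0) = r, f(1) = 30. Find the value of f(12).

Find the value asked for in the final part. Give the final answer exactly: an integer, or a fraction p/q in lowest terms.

-729

Part I: T(2) = -3*(-46) + 3*(-17) = 87; iterating: T(2)=87, T(3)=-399, T(4)=1458, T(5)=-5571, T(6)=21087, T(7)=-79974, T(8)=303183, T(9)=-1149471, T(10)=4357962, T(11)=-16522299; answer -16522299
Part II: Y1 = -16522299; d = 93648; 93648 = 2^4 * 3 * 1951; sigma = (1 + 2 + 4 + 8 + 16) * (1 + 3) * (1 + 1951) = 31 * 4 * 1952 = 242048; answer 242048
Part III: Y2 = 242048; r = -1; f(2) = 3*(30) - 3*(-1) = 93; iterating: f(2)=93, f(3)=189, f(4)=288, f(5)=297, f(6)=27, f(7)=-810, f(8)=-2511, f(9)=-5103, f(10)=-7776, f(11)=-8019, f(12)=-729; answer -729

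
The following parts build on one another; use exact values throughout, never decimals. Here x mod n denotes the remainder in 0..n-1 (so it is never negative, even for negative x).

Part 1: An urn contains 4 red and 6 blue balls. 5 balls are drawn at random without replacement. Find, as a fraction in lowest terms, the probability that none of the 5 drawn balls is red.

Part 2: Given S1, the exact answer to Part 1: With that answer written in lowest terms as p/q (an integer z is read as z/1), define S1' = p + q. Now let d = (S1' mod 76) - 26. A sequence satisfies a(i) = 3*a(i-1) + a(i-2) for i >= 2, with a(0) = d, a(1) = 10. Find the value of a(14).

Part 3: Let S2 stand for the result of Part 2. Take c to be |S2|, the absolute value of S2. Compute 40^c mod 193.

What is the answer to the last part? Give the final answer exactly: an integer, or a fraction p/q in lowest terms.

Part 1: total draws C(10,5) = 252; favorable C(6,5) = 6; P = 1/42; answer 1/42
Part 2: S1 = 1/42; threaded value p + q = 43; d = 17; a(2) = 3*(10) + 1*(17) = 47; iterating: a(2)=47, a(3)=151, a(4)=500, a(5)=1651, a(6)=5453, a(7)=18010, a(8)=59483, a(9)=196459, a(10)=648860, a(11)=2143039, a(12)=7077977, a(13)=23376970, a(14)=77208887; answer 77208887
Part 3: S2 = 77208887; c = 77208887; squarings mod 193: 40^1=40, 40^2=56, 40^4=48, 40^8=181, 40^16=144, 40^32=85, 40^64=84, 40^128=108, 40^256=84, 40^512=108, 40^1024=84, 40^2048=108, 40^4096=84, 40^8192=108, 40^16384=84, 40^32768=108, 40^65536=84, 40^131072=108, 40^262144=84, 40^524288=108, 40^1048576=84, 40^2097152=108, 40^4194304=84, 40^8388608=108, 40^16777216=84, 40^33554432=108, 40^67108864=84; 40^77208887 = 40^1 * 40^2 * 40^4 * 40^16 * 40^32 * 40^256 * 40^1024 * 40^2048 * 40^4096 * 40^131072 * 40^524288 * 40^1048576 * 40^8388608 * 40^67108864 = 159 (mod 193); answer 159

159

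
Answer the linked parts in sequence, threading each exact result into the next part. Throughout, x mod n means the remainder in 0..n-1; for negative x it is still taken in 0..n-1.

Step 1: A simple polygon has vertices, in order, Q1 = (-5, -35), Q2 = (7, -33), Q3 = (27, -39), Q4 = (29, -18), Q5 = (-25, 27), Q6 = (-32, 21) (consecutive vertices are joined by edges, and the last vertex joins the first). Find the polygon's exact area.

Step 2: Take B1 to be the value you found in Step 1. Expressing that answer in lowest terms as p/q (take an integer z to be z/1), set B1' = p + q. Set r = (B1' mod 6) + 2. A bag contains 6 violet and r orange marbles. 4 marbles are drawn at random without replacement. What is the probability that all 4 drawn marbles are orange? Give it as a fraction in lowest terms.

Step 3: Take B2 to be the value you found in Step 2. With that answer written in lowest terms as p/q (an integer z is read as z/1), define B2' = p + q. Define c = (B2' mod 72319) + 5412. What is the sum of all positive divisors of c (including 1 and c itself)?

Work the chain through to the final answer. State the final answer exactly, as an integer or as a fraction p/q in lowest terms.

9360

Step 1: cross terms: (-5*-33 - 7*-35)=410, (7*-39 - 27*-33)=618, (27*-18 - 29*-39)=645, (29*27 - -25*-18)=333, (-25*21 - -32*27)=339, (-32*-35 - -5*21)=1225; twice the area = |3570| = 3570; area = 1785; answer 1785
Step 2: B1 = 1785; threaded value p + q = 1786; r = 6; total draws C(12,4) = 495; favorable C(6,4) = 15; P = 1/33; answer 1/33
Step 3: B2 = 1/33; threaded value p + q = 34; c = 5446; 5446 = 2 * 7 * 389; sigma = (1 + 2) * (1 + 7) * (1 + 389) = 3 * 8 * 390 = 9360; answer 9360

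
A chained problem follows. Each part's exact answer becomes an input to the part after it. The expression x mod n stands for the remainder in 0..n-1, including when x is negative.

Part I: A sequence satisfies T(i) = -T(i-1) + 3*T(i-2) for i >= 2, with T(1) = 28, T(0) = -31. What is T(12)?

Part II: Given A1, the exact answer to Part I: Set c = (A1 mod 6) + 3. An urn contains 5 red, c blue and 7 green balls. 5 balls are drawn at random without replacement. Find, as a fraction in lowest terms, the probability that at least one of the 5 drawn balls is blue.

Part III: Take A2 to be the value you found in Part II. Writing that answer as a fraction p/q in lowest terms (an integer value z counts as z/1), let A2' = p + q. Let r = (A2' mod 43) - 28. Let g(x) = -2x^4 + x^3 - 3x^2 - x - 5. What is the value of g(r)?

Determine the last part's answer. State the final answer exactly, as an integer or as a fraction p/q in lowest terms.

-135925

Part I: T(2) = -1*(28) + 3*(-31) = -121; iterating: T(2)=-121, T(3)=205, T(4)=-568, T(5)=1183, T(6)=-2887, T(7)=6436, T(8)=-15097, T(9)=34405, T(10)=-79696, T(11)=182911, T(12)=-421999; answer -421999
Part II: A1 = -421999; c = 8; total draws C(20,5) = 15504; complement C(12,5) = 792; favorable 15504 - 792 = 14712; P = 613/646; answer 613/646
Part III: A2 = 613/646; threaded value p + q = 1259; r = -16; -2*(-16)^4 + 1*(-16)^3 - 3*(-16)^2 - 1*(-16)^1 - 5 = (-131072) + (-4096) + (-768) + (16) + (-5) = -135925; answer -135925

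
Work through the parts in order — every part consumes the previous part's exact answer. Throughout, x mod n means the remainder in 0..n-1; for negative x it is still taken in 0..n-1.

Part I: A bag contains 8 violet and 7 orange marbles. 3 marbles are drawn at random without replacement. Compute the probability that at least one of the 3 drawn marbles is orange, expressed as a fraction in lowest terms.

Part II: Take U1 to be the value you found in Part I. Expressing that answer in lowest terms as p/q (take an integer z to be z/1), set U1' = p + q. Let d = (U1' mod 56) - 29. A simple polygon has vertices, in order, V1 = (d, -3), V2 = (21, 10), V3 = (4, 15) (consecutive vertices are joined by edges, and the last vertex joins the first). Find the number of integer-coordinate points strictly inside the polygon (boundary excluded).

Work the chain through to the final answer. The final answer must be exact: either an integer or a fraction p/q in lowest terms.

210

Part I: total draws C(15,3) = 455; complement C(8,3) = 56; favorable 455 - 56 = 399; P = 57/65; answer 57/65
Part II: U1 = 57/65; threaded value p + q = 122; d = -19; cross terms: (-19*10 - 21*-3)=-127, (21*15 - 4*10)=275, (4*-3 - -19*15)=273; twice the area = |421| = 421; area = 421/2; boundary points = 1 + 1 + 1 = 3; strictly interior points = area - boundary/2 + 1 = 210; answer 210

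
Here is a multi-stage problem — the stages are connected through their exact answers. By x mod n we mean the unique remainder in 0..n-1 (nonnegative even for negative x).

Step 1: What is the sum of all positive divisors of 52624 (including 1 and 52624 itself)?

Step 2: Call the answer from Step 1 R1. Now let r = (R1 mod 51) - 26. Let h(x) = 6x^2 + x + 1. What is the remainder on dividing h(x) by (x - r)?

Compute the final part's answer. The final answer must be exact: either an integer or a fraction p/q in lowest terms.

Step 1: 52624 = 2^4 * 11 * 13 * 23; sigma = (1 + 2 + 4 + 8 + 16) * (1 + 11) * (1 + 13) * (1 + 23) = 31 * 12 * 14 * 24 = 124992; answer 124992
Step 2: R1 = 124992; r = 16; remainder = value at the root: 6*(16)^2 + 1*(16)^1 + 1 = (1536) + (16) + (1) = 1553; answer 1553

1553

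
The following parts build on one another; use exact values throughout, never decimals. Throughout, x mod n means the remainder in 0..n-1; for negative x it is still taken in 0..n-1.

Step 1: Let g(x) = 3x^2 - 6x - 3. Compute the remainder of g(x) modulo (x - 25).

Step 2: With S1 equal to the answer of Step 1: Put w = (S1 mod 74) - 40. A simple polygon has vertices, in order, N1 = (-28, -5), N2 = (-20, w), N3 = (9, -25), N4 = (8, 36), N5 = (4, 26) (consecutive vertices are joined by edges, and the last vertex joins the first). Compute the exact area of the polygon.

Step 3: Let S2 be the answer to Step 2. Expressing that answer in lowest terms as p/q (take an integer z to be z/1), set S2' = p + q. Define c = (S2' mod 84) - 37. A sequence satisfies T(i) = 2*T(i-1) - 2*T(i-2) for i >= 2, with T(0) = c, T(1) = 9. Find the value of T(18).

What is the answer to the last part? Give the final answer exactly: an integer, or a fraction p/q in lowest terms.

Step 1: remainder = value at the root: 3*(25)^2 - 6*(25)^1 - 3 = (1875) + (-150) + (-3) = 1722; answer 1722
Step 2: S1 = 1722; w = -20; cross terms: (-28*-20 - -20*-5)=460, (-20*-25 - 9*-20)=680, (9*36 - 8*-25)=524, (8*26 - 4*36)=64, (4*-5 - -28*26)=708; twice the area = |2436| = 2436; area = 1218; answer 1218
Step 3: S2 = 1218; threaded value p + q = 1219; c = 6; T(2) = 2*(9) - 2*(6) = 6; iterating: T(2)=6, T(3)=-6, T(4)=-24, T(5)=-36, T(6)=-24, T(7)=24, T(8)=96, T(9)=144, T(10)=96, T(11)=-96, T(12)=-384, T(13)=-576, T(14)=-384, T(15)=384, T(16)=1536, T(17)=2304, T(18)=1536; answer 1536

1536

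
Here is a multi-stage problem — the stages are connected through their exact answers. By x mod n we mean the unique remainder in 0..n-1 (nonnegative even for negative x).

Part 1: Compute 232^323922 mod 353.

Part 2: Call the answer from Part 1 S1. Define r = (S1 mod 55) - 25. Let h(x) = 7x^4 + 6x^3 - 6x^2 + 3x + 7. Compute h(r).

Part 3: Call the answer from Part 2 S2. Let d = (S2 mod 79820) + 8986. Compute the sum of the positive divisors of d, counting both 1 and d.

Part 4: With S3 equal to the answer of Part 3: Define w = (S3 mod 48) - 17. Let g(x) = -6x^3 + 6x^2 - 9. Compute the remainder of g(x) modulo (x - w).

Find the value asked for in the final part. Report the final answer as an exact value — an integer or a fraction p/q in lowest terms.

31203

Part 1: squarings mod 353: 232^1=232, 232^2=168, 232^4=337, 232^8=256, 232^16=231, 232^32=58, 232^64=187, 232^128=22, 232^256=131, 232^512=217, 232^1024=140, 232^2048=185, 232^4096=337, 232^8192=256, 232^16384=231, 232^32768=58, 232^65536=187, 232^131072=22, 232^262144=131; 232^323922 = 232^2 * 232^16 * 232^64 * 232^256 * 232^4096 * 232^8192 * 232^16384 * 232^32768 * 232^262144 = 122 (mod 353); answer 122
Part 2: S1 = 122; r = -13; 7*(-13)^4 + 6*(-13)^3 - 6*(-13)^2 + 3*(-13)^1 + 7 = (199927) + (-13182) + (-1014) + (-39) + (7) = 185699; answer 185699
Part 3: S2 = 185699; d = 35045; 35045 = 5 * 43 * 163; sigma = (1 + 5) * (1 + 43) * (1 + 163) = 6 * 44 * 164 = 43296; answer 43296
Part 4: S3 = 43296; w = -17; remainder = value at the root: -6*(-17)^3 + 6*(-17)^2 - 9 = (29478) + (1734) + (-9) = 31203; answer 31203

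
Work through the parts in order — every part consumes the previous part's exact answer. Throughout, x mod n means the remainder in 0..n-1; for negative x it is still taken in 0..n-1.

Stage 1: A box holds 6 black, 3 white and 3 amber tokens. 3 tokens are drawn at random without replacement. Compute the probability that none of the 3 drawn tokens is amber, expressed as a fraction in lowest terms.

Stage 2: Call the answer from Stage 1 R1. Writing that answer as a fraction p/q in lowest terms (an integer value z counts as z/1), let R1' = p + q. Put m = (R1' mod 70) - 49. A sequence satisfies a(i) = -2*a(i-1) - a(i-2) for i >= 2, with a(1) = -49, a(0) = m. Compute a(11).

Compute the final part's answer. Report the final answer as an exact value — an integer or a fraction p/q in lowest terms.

-969

Stage 1: total draws C(12,3) = 220; favorable C(9,3) = 84; P = 21/55; answer 21/55
Stage 2: R1 = 21/55; threaded value p + q = 76; m = -43; a(2) = -2*(-49) - 1*(-43) = 141; iterating: a(2)=141, a(3)=-233, a(4)=325, a(5)=-417, a(6)=509, a(7)=-601, a(8)=693, a(9)=-785, a(10)=877, a(11)=-969; answer -969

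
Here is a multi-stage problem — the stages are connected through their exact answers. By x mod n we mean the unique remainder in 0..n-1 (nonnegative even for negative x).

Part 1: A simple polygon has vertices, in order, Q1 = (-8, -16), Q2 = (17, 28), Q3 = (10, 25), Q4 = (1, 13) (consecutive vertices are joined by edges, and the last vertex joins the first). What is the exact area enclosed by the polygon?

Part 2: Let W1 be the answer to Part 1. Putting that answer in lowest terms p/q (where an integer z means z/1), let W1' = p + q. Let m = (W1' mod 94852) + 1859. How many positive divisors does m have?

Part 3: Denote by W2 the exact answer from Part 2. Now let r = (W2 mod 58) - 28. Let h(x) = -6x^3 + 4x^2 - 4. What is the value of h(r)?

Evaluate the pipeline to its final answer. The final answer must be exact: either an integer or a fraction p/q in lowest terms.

Part 1: cross terms: (-8*28 - 17*-16)=48, (17*25 - 10*28)=145, (10*13 - 1*25)=105, (1*-16 - -8*13)=88; twice the area = |386| = 386; area = 193; answer 193
Part 2: W1 = 193; threaded value p + q = 194; m = 2053; 2053 is prime, so its only divisors are 1 and 2053; count = 2; answer 2
Part 3: W2 = 2; r = -26; -6*(-26)^3 + 4*(-26)^2 - 4 = (105456) + (2704) + (-4) = 108156; answer 108156

108156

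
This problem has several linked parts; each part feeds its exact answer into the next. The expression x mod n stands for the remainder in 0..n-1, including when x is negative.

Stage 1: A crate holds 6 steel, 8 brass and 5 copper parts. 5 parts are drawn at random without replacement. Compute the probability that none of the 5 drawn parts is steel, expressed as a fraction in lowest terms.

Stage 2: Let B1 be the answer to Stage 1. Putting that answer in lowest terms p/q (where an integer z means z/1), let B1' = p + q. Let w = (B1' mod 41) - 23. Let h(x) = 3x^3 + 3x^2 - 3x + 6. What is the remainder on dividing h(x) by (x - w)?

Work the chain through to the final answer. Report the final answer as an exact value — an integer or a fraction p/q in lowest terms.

Stage 1: total draws C(19,5) = 11628; favorable C(13,5) = 1287; P = 143/1292; answer 143/1292
Stage 2: B1 = 143/1292; threaded value p + q = 1435; w = -23; remainder = value at the root: 3*(-23)^3 + 3*(-23)^2 - 3*(-23)^1 + 6 = (-36501) + (1587) + (69) + (6) = -34839; answer -34839

-34839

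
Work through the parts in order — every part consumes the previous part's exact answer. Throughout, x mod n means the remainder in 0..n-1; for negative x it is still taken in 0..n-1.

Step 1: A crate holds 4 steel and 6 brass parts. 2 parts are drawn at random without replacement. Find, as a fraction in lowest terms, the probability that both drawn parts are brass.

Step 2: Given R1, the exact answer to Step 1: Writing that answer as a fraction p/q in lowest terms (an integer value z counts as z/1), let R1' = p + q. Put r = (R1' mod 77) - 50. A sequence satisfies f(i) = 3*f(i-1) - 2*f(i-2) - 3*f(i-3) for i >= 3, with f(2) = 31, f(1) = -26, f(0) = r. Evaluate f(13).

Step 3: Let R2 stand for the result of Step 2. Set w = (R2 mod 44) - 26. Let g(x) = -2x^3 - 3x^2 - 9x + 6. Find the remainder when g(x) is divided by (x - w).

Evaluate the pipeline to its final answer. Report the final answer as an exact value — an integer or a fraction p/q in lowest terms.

Step 1: total draws C(10,2) = 45; favorable C(6,2) = 15; P = 1/3; answer 1/3
Step 2: R1 = 1/3; threaded value p + q = 4; r = -46; f(3) = 3*(31) - 2*(-26) - 3*(-46) = 283; iterating: f(3)=283, f(4)=865, f(5)=1936, f(6)=3229, f(7)=3220, f(8)=-2606, f(9)=-23945, f(10)=-76283, f(11)=-173141, f(12)=-295022, f(13)=-309935; answer -309935
Step 3: R2 = -309935; w = -25; remainder = value at the root: -2*(-25)^3 - 3*(-25)^2 - 9*(-25)^1 + 6 = (31250) + (-1875) + (225) + (6) = 29606; answer 29606

29606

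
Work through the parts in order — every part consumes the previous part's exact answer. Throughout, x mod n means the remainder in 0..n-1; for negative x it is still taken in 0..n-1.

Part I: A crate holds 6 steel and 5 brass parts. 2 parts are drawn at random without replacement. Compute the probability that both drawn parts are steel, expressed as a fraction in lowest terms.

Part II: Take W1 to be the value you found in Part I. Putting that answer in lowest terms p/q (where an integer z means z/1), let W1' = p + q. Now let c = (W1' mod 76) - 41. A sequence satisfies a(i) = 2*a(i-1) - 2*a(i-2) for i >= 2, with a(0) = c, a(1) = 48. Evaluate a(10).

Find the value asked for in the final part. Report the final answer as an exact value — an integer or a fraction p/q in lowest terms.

2400

Part I: total draws C(11,2) = 55; favorable C(6,2) = 15; P = 3/11; answer 3/11
Part II: W1 = 3/11; threaded value p + q = 14; c = -27; a(2) = 2*(48) - 2*(-27) = 150; iterating: a(2)=150, a(3)=204, a(4)=108, a(5)=-192, a(6)=-600, a(7)=-816, a(8)=-432, a(9)=768, a(10)=2400; answer 2400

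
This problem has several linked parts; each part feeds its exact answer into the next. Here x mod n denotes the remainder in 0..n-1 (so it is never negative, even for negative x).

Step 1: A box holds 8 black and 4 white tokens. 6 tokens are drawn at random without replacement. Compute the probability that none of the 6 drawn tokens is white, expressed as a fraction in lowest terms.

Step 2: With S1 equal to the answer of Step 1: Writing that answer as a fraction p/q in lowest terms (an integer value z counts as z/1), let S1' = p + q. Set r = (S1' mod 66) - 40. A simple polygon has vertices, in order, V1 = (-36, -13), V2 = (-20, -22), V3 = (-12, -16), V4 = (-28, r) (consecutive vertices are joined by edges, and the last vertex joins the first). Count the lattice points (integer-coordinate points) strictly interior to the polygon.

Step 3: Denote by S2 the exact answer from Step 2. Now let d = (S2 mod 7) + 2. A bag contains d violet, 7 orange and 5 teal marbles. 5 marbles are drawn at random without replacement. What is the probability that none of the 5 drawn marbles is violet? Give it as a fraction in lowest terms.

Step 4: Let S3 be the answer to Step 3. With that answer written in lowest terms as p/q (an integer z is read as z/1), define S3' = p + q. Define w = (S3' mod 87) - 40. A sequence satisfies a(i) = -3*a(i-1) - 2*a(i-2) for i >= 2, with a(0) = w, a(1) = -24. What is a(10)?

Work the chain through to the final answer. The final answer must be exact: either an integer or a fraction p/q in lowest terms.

Step 1: total draws C(12,6) = 924; favorable C(8,6) = 28; P = 1/33; answer 1/33
Step 2: S1 = 1/33; threaded value p + q = 34; r = -6; cross terms: (-36*-22 - -20*-13)=532, (-20*-16 - -12*-22)=56, (-12*-6 - -28*-16)=-376, (-28*-13 - -36*-6)=148; twice the area = |360| = 360; area = 180; boundary points = 1 + 2 + 2 + 1 = 6; strictly interior points = area - boundary/2 + 1 = 178; answer 178
Step 3: S2 = 178; d = 5; total draws C(17,5) = 6188; favorable C(12,5) = 792; P = 198/1547; answer 198/1547
Step 4: S3 = 198/1547; threaded value p + q = 1745; w = -35; a(2) = -3*(-24) - 2*(-35) = 142; iterating: a(2)=142, a(3)=-378, a(4)=850, a(5)=-1794, a(6)=3682, a(7)=-7458, a(8)=15010, a(9)=-30114, a(10)=60322; answer 60322

60322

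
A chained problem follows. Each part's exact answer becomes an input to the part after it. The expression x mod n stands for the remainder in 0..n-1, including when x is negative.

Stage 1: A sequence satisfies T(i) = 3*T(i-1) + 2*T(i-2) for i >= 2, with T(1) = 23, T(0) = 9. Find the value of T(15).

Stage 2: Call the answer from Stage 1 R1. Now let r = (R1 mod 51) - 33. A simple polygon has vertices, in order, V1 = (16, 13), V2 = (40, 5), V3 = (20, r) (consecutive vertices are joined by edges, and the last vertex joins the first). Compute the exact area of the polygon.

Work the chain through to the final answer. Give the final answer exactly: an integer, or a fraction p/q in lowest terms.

Stage 1: T(2) = 3*(23) + 2*(9) = 87; iterating: T(2)=87, T(3)=307, T(4)=1095, T(5)=3899, T(6)=13887, T(7)=49459, T(8)=176151, T(9)=627371, T(10)=2234415, T(11)=7957987, T(12)=28342791, T(13)=100944347, T(14)=359518623, T(15)=1280444563; answer 1280444563
Stage 2: R1 = 1280444563; r = -26; cross terms: (16*5 - 40*13)=-440, (40*-26 - 20*5)=-1140, (20*13 - 16*-26)=676; twice the area = |-904| = 904; area = 452; answer 452

452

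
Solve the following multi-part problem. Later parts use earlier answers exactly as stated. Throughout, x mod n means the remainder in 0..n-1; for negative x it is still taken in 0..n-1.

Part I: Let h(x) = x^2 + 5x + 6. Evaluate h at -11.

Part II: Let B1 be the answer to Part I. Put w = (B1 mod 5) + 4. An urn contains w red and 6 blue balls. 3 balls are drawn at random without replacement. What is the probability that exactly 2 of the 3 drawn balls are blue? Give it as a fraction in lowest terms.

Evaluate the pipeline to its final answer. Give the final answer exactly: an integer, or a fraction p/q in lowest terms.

9/22

Part I: 1*(-11)^2 + 5*(-11)^1 + 6 = (121) + (-55) + (6) = 72; answer 72
Part II: B1 = 72; w = 6; total draws C(12,3) = 220; favorable C(6,2)*C(6,1) = 90; P = 9/22; answer 9/22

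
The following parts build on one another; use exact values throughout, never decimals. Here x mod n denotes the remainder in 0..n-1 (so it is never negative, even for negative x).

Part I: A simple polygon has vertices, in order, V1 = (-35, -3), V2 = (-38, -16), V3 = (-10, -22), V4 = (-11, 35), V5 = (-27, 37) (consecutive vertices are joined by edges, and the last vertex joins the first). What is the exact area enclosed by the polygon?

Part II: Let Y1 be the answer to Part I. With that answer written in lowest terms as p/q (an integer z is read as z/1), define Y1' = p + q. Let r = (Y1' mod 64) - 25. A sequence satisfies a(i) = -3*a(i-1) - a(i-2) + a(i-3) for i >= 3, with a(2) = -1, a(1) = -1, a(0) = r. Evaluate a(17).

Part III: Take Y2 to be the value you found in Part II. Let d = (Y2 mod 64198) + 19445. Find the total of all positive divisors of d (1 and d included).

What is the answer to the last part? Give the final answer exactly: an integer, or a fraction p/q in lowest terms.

Part I: cross terms: (-35*-16 - -38*-3)=446, (-38*-22 - -10*-16)=676, (-10*35 - -11*-22)=-592, (-11*37 - -27*35)=538, (-27*-3 - -35*37)=1376; twice the area = |2444| = 2444; area = 1222; answer 1222
Part II: Y1 = 1222; threaded value p + q = 1223; r = -18; a(3) = -3*(-1) - 1*(-1) + 1*(-18) = -14; iterating: a(3)=-14, a(4)=42, a(5)=-113, a(6)=283, a(7)=-694, a(8)=1686, a(9)=-4081, a(10)=9863, a(11)=-23822, a(12)=57522, a(13)=-138881, a(14)=335299, a(15)=-809494, a(16)=1954302, a(17)=-4718113; answer -4718113
Part III: Y2 = -4718113; d = 51984; 51984 = 2^4 * 3^2 * 19^2; sigma = (1 + 2 + 4 + 8 + 16) * (1 + 3 + 9) * (1 + 19 + 361) = 31 * 13 * 381 = 153543; answer 153543

153543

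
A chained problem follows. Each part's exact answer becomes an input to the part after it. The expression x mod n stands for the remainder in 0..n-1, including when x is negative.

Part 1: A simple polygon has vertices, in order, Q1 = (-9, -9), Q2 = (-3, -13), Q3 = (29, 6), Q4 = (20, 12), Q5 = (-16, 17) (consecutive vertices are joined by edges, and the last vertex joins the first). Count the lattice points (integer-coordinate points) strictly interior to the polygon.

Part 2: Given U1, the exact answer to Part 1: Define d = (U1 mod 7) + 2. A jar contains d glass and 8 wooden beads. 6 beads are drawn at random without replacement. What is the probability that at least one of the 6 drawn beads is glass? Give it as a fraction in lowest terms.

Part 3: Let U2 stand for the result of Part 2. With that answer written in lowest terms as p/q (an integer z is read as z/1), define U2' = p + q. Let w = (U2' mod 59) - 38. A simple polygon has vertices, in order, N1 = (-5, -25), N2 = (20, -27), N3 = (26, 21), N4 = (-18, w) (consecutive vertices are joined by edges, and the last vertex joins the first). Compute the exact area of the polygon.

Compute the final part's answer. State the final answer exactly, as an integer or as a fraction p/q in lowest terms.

Part 1: cross terms: (-9*-13 - -3*-9)=90, (-3*6 - 29*-13)=359, (29*12 - 20*6)=228, (20*17 - -16*12)=532, (-16*-9 - -9*17)=297; twice the area = |1506| = 1506; area = 753; boundary points = 2 + 1 + 3 + 1 + 1 = 8; strictly interior points = area - boundary/2 + 1 = 750; answer 750
Part 2: U1 = 750; d = 3; total draws C(11,6) = 462; complement C(8,6) = 28; favorable 462 - 28 = 434; P = 31/33; answer 31/33
Part 3: U2 = 31/33; threaded value p + q = 64; w = -33; cross terms: (-5*-27 - 20*-25)=635, (20*21 - 26*-27)=1122, (26*-33 - -18*21)=-480, (-18*-25 - -5*-33)=285; twice the area = |1562| = 1562; area = 781; answer 781

781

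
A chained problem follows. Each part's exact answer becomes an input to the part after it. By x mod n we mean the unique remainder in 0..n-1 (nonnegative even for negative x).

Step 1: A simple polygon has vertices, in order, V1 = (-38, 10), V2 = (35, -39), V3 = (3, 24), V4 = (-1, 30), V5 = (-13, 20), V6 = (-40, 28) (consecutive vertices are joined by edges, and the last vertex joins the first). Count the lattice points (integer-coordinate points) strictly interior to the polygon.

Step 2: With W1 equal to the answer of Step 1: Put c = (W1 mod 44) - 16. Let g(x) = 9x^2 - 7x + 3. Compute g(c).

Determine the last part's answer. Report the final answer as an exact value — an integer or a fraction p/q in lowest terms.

1433

Step 1: cross terms: (-38*-39 - 35*10)=1132, (35*24 - 3*-39)=957, (3*30 - -1*24)=114, (-1*20 - -13*30)=370, (-13*28 - -40*20)=436, (-40*10 - -38*28)=664; twice the area = |3673| = 3673; area = 3673/2; boundary points = 1 + 1 + 2 + 2 + 1 + 2 = 9; strictly interior points = area - boundary/2 + 1 = 1833; answer 1833
Step 2: W1 = 1833; c = 13; 9*(13)^2 - 7*(13)^1 + 3 = (1521) + (-91) + (3) = 1433; answer 1433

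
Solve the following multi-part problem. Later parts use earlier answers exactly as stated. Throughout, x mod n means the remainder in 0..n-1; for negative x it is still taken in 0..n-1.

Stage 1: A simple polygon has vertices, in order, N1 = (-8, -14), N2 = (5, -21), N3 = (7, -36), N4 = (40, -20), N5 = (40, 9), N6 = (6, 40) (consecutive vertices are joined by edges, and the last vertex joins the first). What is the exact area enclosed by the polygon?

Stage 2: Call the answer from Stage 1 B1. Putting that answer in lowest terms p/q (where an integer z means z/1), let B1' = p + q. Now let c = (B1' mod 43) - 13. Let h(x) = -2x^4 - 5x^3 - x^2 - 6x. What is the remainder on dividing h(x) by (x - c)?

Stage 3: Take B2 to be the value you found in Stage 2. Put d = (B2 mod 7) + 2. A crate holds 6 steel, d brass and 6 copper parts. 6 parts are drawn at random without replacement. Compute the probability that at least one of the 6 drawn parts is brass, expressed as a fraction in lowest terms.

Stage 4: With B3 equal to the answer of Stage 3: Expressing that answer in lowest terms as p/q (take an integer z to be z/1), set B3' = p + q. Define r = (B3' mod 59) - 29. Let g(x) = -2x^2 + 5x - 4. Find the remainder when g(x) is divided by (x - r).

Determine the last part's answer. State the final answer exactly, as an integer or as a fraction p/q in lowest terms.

Stage 1: cross terms: (-8*-21 - 5*-14)=238, (5*-36 - 7*-21)=-33, (7*-20 - 40*-36)=1300, (40*9 - 40*-20)=1160, (40*40 - 6*9)=1546, (6*-14 - -8*40)=236; twice the area = |4447| = 4447; area = 4447/2; answer 4447/2
Stage 2: B1 = 4447/2; threaded value p + q = 4449; c = 7; remainder = value at the root: -2*(7)^4 - 5*(7)^3 - 1*(7)^2 - 6*(7)^1 = (-4802) + (-1715) + (-49) + (-42) = -6608; answer -6608
Stage 3: B2 = -6608; d = 2; total draws C(14,6) = 3003; complement C(12,6) = 924; favorable 3003 - 924 = 2079; P = 9/13; answer 9/13
Stage 4: B3 = 9/13; threaded value p + q = 22; r = -7; remainder = value at the root: -2*(-7)^2 + 5*(-7)^1 - 4 = (-98) + (-35) + (-4) = -137; answer -137

-137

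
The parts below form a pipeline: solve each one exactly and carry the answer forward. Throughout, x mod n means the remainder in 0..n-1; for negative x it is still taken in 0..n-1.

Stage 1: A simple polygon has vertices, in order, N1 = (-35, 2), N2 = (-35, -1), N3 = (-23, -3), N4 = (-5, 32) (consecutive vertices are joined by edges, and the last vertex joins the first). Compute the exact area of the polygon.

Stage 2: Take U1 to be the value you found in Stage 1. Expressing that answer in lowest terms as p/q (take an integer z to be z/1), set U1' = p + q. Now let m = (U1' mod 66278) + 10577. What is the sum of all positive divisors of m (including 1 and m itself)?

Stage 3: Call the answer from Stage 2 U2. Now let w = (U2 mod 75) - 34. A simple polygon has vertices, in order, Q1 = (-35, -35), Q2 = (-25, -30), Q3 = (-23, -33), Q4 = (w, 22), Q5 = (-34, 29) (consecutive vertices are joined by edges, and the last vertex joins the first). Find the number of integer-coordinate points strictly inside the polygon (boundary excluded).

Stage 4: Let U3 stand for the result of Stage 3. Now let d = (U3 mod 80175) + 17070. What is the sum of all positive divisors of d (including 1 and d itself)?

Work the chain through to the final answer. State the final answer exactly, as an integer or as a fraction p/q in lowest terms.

Stage 1: cross terms: (-35*-1 - -35*2)=105, (-35*-3 - -23*-1)=82, (-23*32 - -5*-3)=-751, (-5*2 - -35*32)=1110; twice the area = |546| = 546; area = 273; answer 273
Stage 2: U1 = 273; threaded value p + q = 274; m = 10851; 10851 = 3 * 3617; sigma = (1 + 3) * (1 + 3617) = 4 * 3618 = 14472; answer 14472
Stage 3: U2 = 14472; w = 38; cross terms: (-35*-30 - -25*-35)=175, (-25*-33 - -23*-30)=135, (-23*22 - 38*-33)=748, (38*29 - -34*22)=1850, (-34*-35 - -35*29)=2205; twice the area = |5113| = 5113; area = 5113/2; boundary points = 5 + 1 + 1 + 1 + 1 = 9; strictly interior points = area - boundary/2 + 1 = 2553; answer 2553
Stage 4: U3 = 2553; d = 19623; 19623 = 3 * 31 * 211; sigma = (1 + 3) * (1 + 31) * (1 + 211) = 4 * 32 * 212 = 27136; answer 27136

27136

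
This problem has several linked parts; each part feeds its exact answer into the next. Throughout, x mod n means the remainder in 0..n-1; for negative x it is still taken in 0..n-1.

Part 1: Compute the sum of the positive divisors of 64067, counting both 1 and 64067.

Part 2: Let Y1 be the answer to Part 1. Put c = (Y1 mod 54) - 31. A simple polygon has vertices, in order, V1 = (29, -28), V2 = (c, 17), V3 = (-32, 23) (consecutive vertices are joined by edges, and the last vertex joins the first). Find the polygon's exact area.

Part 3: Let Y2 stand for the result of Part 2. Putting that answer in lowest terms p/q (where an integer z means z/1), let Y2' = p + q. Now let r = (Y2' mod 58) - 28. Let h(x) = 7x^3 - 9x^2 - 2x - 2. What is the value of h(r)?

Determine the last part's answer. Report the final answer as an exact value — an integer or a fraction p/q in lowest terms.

13830

Part 1: 64067 is prime, so its only divisors are 1 and 64067; sigma = 1 + 64067 = 64068; answer 64068
Part 2: Y1 = 64068; c = -7; cross terms: (29*17 - -7*-28)=297, (-7*23 - -32*17)=383, (-32*-28 - 29*23)=229; twice the area = |909| = 909; area = 909/2; answer 909/2
Part 3: Y2 = 909/2; threaded value p + q = 911; r = 13; 7*(13)^3 - 9*(13)^2 - 2*(13)^1 - 2 = (15379) + (-1521) + (-26) + (-2) = 13830; answer 13830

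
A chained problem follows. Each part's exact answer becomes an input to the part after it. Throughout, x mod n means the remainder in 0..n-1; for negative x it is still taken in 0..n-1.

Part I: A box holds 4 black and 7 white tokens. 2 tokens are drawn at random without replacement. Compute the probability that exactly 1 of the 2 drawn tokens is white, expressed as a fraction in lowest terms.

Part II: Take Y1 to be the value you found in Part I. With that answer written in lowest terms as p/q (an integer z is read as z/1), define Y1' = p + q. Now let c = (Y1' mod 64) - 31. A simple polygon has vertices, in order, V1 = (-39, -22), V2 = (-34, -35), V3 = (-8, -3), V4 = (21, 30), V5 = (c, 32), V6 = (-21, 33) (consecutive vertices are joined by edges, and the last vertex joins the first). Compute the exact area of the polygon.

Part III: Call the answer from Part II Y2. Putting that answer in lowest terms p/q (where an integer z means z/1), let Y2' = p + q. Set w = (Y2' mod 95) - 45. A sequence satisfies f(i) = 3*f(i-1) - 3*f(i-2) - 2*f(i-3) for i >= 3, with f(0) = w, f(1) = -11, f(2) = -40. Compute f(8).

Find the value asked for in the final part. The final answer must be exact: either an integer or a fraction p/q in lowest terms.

7652

Part I: total draws C(11,2) = 55; favorable C(7,1)*C(4,1) = 28; P = 28/55; answer 28/55
Part II: Y1 = 28/55; threaded value p + q = 83; c = -12; cross terms: (-39*-35 - -34*-22)=617, (-34*-3 - -8*-35)=-178, (-8*30 - 21*-3)=-177, (21*32 - -12*30)=1032, (-12*33 - -21*32)=276, (-21*-22 - -39*33)=1749; twice the area = |3319| = 3319; area = 3319/2; answer 3319/2
Part III: Y2 = 3319/2; threaded value p + q = 3321; w = 46; f(3) = 3*(-40) - 3*(-11) - 2*(46) = -179; iterating: f(3)=-179, f(4)=-395, f(5)=-568, f(6)=-161, f(7)=2011, f(8)=7652; answer 7652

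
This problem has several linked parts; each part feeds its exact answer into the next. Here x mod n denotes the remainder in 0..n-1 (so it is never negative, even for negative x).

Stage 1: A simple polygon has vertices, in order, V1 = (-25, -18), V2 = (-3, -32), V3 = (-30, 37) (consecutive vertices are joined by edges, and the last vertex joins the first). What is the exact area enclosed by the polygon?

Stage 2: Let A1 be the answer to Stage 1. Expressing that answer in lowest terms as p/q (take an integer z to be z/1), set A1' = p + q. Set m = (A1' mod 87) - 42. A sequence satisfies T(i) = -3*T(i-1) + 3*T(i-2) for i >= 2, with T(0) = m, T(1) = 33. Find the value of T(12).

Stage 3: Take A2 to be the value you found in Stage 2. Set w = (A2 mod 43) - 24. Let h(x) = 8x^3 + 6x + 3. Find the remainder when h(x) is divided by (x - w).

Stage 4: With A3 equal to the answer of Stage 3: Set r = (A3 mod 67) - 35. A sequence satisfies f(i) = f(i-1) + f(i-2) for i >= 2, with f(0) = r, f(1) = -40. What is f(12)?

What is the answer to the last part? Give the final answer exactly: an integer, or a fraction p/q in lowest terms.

-7718

Stage 1: cross terms: (-25*-32 - -3*-18)=746, (-3*37 - -30*-32)=-1071, (-30*-18 - -25*37)=1465; twice the area = |1140| = 1140; area = 570; answer 570
Stage 2: A1 = 570; threaded value p + q = 571; m = 7; T(2) = -3*(33) + 3*(7) = -78; iterating: T(2)=-78, T(3)=333, T(4)=-1233, T(5)=4698, T(6)=-17793, T(7)=67473, T(8)=-255798, T(9)=969813, T(10)=-3676833, T(11)=13939938, T(12)=-52850313; answer -52850313
Stage 3: A2 = -52850313; w = 17; remainder = value at the root: 8*(17)^3 + 6*(17)^1 + 3 = (39304) + (102) + (3) = 39409; answer 39409
Stage 4: A3 = 39409; r = -22; f(2) = 1*(-40) + 1*(-22) = -62; iterating: f(2)=-62, f(3)=-102, f(4)=-164, f(5)=-266, f(6)=-430, f(7)=-696, f(8)=-1126, f(9)=-1822, f(10)=-2948, f(11)=-4770, f(12)=-7718; answer -7718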